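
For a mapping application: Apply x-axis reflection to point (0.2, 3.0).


Reflection over x-axis: (x,y) -> (x,-y)
(0.2, 3) -> (0.2, -3)

(0.2, -3)


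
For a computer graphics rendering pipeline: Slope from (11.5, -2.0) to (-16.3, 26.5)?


slope = (y2-y1)/(x2-x1) = (26.5-(-2))/((-16.3)-11.5) = 28.5/(-27.8) = -1.0252

-1.0252


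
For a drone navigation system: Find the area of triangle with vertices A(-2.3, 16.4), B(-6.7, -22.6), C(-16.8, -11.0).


Area = |x_A(y_B-y_C) + x_B(y_C-y_A) + x_C(y_A-y_B)|/2
= |26.68 + 183.58 + (-655.2)|/2
= 444.94/2 = 222.47

222.47


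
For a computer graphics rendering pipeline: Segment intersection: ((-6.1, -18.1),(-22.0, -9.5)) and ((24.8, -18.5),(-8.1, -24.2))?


Cross products: d1=-189.29, d2=-562.86, d3=-259.38, d4=114.19
d1*d2 < 0 and d3*d4 < 0? no

No, they don't intersect


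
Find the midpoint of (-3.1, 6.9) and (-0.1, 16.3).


M = (((-3.1)+(-0.1))/2, (6.9+16.3)/2)
= (-1.6, 11.6)

(-1.6, 11.6)


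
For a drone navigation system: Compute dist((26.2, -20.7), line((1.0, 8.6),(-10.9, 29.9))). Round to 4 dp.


|cross product| = 188.09
|line direction| = sqrt(595.3) = 24.3988
Distance = 188.09/sqrt(595.3) = 7.709

7.709


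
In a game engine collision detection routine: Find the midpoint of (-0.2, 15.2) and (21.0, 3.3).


M = (((-0.2)+21)/2, (15.2+3.3)/2)
= (10.4, 9.25)

(10.4, 9.25)


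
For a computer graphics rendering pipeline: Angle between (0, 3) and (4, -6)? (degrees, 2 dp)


u.v = -18, |u| = sqrt(9) = 3, |v| = sqrt(52) = 7.2111
cos(theta) = u.v/(|u||v|) = -18/sqrt(468) = -0.83205
theta = acos(-0.83205) = 146.31 degrees

146.31 degrees


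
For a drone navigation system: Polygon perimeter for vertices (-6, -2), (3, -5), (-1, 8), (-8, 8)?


Sides: (-6, -2)->(3, -5): sqrt(90) = 9.486833, (3, -5)->(-1, 8): sqrt(185) = 13.601471, (-1, 8)->(-8, 8): sqrt(49) = 7, (-8, 8)->(-6, -2): sqrt(104) = 10.198039
Sum = 40.286343
Perimeter = 40.2863

40.2863


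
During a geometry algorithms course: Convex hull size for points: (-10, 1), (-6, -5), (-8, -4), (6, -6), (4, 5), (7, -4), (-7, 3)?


Convex hull vertices (CCW): (-10, 1), (-8, -4), (-6, -5), (6, -6), (7, -4), (4, 5), (-7, 3)
Count = 7

7


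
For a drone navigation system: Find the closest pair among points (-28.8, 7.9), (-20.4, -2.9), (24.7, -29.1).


d(P0,P1) = 13.6821, d(P0,P2) = 65.0481, d(P1,P2) = 52.1579
Closest: P0 and P1

Closest pair: (-28.8, 7.9) and (-20.4, -2.9), distance = 13.6821


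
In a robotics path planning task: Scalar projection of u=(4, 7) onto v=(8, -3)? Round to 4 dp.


u.v = 11, |v| = sqrt(73) = 8.544
Scalar projection = u.v / |v| = 11 / sqrt(73) = 1.2875

1.2875


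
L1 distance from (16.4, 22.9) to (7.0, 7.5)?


|16.4-7| + |22.9-7.5| = 9.4 + 15.4 = 24.8

24.8


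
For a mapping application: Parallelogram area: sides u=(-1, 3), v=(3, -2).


|u x v| = |(-1)*(-2) - 3*3|
= |2 - 9| = 7

7


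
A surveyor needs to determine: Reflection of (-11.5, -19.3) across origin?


Reflection over origin: (x,y) -> (-x,-y)
(-11.5, -19.3) -> (11.5, 19.3)

(11.5, 19.3)


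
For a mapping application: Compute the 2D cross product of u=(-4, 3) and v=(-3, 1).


u x v = u_x*v_y - u_y*v_x = (-4)*1 - 3*(-3)
= (-4) - (-9) = 5

5


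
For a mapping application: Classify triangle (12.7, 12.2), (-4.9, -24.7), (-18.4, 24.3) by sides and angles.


Side lengths squared: AB^2=1671.37, BC^2=2583.25, CA^2=1113.62
Sorted: [1113.62, 1671.37, 2583.25]
By sides: Scalene, By angles: Acute

Scalene, Acute


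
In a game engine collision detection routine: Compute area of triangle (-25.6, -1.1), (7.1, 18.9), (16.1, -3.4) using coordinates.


Area = |x_A(y_B-y_C) + x_B(y_C-y_A) + x_C(y_A-y_B)|/2
= |(-570.88) + (-16.33) + (-322)|/2
= 909.21/2 = 454.605

454.605


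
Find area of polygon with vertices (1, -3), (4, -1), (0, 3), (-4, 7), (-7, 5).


Shoelace sum: (1*(-1) - 4*(-3)) + (4*3 - 0*(-1)) + (0*7 - (-4)*3) + ((-4)*5 - (-7)*7) + ((-7)*(-3) - 1*5)
= 80
Area = |80|/2 = 40

40


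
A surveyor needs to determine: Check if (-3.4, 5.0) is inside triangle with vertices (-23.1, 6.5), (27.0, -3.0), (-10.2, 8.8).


Cross products: AB x AP = 112, BC x BP = 61.12, CA x CP = 64.66
All same sign? yes

Yes, inside


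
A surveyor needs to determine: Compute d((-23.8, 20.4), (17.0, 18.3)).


dx=40.8, dy=-2.1
d^2 = 40.8^2 + (-2.1)^2 = 1669.05
d = sqrt(1669.05) = 40.854

40.854


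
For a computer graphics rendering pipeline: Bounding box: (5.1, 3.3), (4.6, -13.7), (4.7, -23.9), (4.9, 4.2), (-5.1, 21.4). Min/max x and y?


x range: [-5.1, 5.1]
y range: [-23.9, 21.4]
Bounding box: (-5.1,-23.9) to (5.1,21.4)

(-5.1,-23.9) to (5.1,21.4)


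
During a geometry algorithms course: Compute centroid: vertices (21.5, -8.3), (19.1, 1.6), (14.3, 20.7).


Centroid = ((x_A+x_B+x_C)/3, (y_A+y_B+y_C)/3)
= ((21.5+19.1+14.3)/3, ((-8.3)+1.6+20.7)/3)
= (18.3, 4.6667)

(18.3, 4.6667)


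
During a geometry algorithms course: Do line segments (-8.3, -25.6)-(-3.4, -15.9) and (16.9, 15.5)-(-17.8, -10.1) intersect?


Cross products: d1=781.05, d2=569.9, d3=-43.05, d4=168.1
d1*d2 < 0 and d3*d4 < 0? no

No, they don't intersect


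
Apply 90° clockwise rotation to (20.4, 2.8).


90° CW: (x,y) -> (y, -x)
(20.4,2.8) -> (2.8, -20.4)

(2.8, -20.4)


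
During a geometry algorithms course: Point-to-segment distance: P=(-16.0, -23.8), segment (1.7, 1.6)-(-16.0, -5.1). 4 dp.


Project P onto AB: t = 1 (clamped to [0,1])
Closest point on segment: (-16, -5.1)
Distance: 18.7

18.7


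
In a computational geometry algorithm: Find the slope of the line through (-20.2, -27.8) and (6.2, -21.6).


slope = (y2-y1)/(x2-x1) = ((-21.6)-(-27.8))/(6.2-(-20.2)) = 6.2/26.4 = 0.2348

0.2348


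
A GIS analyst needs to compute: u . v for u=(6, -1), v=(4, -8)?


u . v = u_x*v_x + u_y*v_y = 6*4 + (-1)*(-8)
= 24 + 8 = 32

32


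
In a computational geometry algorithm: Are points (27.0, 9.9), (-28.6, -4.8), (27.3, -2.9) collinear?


Cross product: ((-28.6)-27)*((-2.9)-9.9) - ((-4.8)-9.9)*(27.3-27)
= 716.09

No, not collinear


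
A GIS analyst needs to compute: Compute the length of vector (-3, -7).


|u| = sqrt((-3)^2 + (-7)^2) = sqrt(58) = 7.6158

7.6158


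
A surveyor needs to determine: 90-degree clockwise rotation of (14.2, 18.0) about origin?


90° CW: (x,y) -> (y, -x)
(14.2,18) -> (18, -14.2)

(18, -14.2)


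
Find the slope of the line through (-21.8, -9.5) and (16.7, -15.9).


slope = (y2-y1)/(x2-x1) = ((-15.9)-(-9.5))/(16.7-(-21.8)) = (-6.4)/38.5 = -0.1662

-0.1662


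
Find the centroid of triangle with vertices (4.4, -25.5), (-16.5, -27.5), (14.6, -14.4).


Centroid = ((x_A+x_B+x_C)/3, (y_A+y_B+y_C)/3)
= ((4.4+(-16.5)+14.6)/3, ((-25.5)+(-27.5)+(-14.4))/3)
= (0.8333, -22.4667)

(0.8333, -22.4667)


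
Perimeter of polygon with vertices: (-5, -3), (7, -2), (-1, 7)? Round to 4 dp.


Sides: (-5, -3)->(7, -2): sqrt(145) = 12.041595, (7, -2)->(-1, 7): sqrt(145) = 12.041595, (-1, 7)->(-5, -3): sqrt(116) = 10.77033
Sum = 34.85352
Perimeter = 34.8535

34.8535


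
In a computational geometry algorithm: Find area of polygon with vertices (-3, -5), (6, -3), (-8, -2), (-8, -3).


Shoelace sum: ((-3)*(-3) - 6*(-5)) + (6*(-2) - (-8)*(-3)) + ((-8)*(-3) - (-8)*(-2)) + ((-8)*(-5) - (-3)*(-3))
= 42
Area = |42|/2 = 21

21


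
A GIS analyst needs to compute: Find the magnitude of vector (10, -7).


|u| = sqrt(10^2 + (-7)^2) = sqrt(149) = 12.2066

12.2066


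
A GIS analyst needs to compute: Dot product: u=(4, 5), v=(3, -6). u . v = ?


u . v = u_x*v_x + u_y*v_y = 4*3 + 5*(-6)
= 12 + (-30) = -18

-18


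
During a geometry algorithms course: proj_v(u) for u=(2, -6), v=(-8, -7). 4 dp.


u.v = 26, |v| = sqrt(113) = 10.6301
Scalar projection = u.v / |v| = 26 / sqrt(113) = 2.4459

2.4459


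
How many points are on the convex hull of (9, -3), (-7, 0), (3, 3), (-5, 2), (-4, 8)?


Convex hull vertices (CCW): (-7, 0), (9, -3), (3, 3), (-4, 8)
Count = 4

4


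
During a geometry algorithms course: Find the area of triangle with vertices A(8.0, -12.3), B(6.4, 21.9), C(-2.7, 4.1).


Area = |x_A(y_B-y_C) + x_B(y_C-y_A) + x_C(y_A-y_B)|/2
= |142.4 + 104.96 + 92.34|/2
= 339.7/2 = 169.85

169.85


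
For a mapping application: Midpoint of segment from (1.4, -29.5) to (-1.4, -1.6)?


M = ((1.4+(-1.4))/2, ((-29.5)+(-1.6))/2)
= (0, -15.55)

(0, -15.55)


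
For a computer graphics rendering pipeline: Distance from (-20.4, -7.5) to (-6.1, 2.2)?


dx=14.3, dy=9.7
d^2 = 14.3^2 + 9.7^2 = 298.58
d = sqrt(298.58) = 17.2795

17.2795


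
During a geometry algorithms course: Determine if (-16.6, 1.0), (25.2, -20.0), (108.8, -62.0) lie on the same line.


Cross product: (25.2-(-16.6))*((-62)-1) - ((-20)-1)*(108.8-(-16.6))
= 0

Yes, collinear


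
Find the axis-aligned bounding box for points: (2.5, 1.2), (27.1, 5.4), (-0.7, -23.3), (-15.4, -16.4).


x range: [-15.4, 27.1]
y range: [-23.3, 5.4]
Bounding box: (-15.4,-23.3) to (27.1,5.4)

(-15.4,-23.3) to (27.1,5.4)


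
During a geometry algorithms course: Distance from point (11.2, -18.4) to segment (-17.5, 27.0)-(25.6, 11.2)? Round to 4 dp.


Project P onto AB: t = 0.9274 (clamped to [0,1])
Closest point on segment: (22.4715, 12.3469)
Distance: 32.7478

32.7478


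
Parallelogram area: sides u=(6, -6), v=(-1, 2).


|u x v| = |6*2 - (-6)*(-1)|
= |12 - 6| = 6

6


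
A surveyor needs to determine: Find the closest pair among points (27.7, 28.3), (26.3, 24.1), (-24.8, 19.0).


d(P0,P1) = 4.4272, d(P0,P2) = 53.3174, d(P1,P2) = 51.3539
Closest: P0 and P1

Closest pair: (27.7, 28.3) and (26.3, 24.1), distance = 4.4272


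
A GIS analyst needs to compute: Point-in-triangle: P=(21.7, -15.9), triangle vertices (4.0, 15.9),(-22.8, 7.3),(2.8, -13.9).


Cross products: AB x AP = 1004.46, BC x BP = 349.48, CA x CP = -565.62
All same sign? no

No, outside


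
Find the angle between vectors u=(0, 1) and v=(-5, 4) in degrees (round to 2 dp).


u.v = 4, |u| = sqrt(1) = 1, |v| = sqrt(41) = 6.4031
cos(theta) = u.v/(|u||v|) = 4/sqrt(41) = 0.624695
theta = acos(0.624695) = 51.34 degrees

51.34 degrees


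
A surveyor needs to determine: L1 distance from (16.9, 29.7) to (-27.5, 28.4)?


|16.9-(-27.5)| + |29.7-28.4| = 44.4 + 1.3 = 45.7

45.7


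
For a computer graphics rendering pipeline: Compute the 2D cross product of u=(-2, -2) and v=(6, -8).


u x v = u_x*v_y - u_y*v_x = (-2)*(-8) - (-2)*6
= 16 - (-12) = 28

28


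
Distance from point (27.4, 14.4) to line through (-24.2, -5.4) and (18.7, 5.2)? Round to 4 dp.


|cross product| = 302.46
|line direction| = sqrt(1952.77) = 44.1902
Distance = 302.46/sqrt(1952.77) = 6.8445

6.8445


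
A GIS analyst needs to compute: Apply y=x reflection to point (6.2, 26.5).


Reflection over y=x: (x,y) -> (y,x)
(6.2, 26.5) -> (26.5, 6.2)

(26.5, 6.2)


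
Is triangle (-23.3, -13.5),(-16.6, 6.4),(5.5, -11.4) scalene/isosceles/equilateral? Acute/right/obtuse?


Side lengths squared: AB^2=440.9, BC^2=805.25, CA^2=833.85
Sorted: [440.9, 805.25, 833.85]
By sides: Scalene, By angles: Acute

Scalene, Acute


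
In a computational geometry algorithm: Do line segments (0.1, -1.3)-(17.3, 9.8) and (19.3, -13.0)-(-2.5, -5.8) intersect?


Cross products: d1=-116.82, d2=-482.64, d3=-414.36, d4=-48.54
d1*d2 < 0 and d3*d4 < 0? no

No, they don't intersect


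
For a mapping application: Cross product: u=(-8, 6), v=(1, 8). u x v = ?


u x v = u_x*v_y - u_y*v_x = (-8)*8 - 6*1
= (-64) - 6 = -70

-70


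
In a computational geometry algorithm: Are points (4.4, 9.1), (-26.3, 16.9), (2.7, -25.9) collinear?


Cross product: ((-26.3)-4.4)*((-25.9)-9.1) - (16.9-9.1)*(2.7-4.4)
= 1087.76

No, not collinear


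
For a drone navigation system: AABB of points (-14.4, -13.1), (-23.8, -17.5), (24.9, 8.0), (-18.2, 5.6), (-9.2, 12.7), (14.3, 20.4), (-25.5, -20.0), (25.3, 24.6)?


x range: [-25.5, 25.3]
y range: [-20, 24.6]
Bounding box: (-25.5,-20) to (25.3,24.6)

(-25.5,-20) to (25.3,24.6)


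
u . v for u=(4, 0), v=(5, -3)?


u . v = u_x*v_x + u_y*v_y = 4*5 + 0*(-3)
= 20 + 0 = 20

20


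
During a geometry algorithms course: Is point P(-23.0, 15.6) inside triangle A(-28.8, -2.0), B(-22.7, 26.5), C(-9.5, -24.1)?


Cross products: AB x AP = -57.94, BC x BP = -159.06, CA x CP = -467.86
All same sign? yes

Yes, inside


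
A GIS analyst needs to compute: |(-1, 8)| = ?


|u| = sqrt((-1)^2 + 8^2) = sqrt(65) = 8.0623

8.0623


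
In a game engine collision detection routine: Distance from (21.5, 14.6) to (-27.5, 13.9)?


dx=-49, dy=-0.7
d^2 = (-49)^2 + (-0.7)^2 = 2401.49
d = sqrt(2401.49) = 49.005

49.005


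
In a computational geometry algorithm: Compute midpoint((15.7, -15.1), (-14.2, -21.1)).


M = ((15.7+(-14.2))/2, ((-15.1)+(-21.1))/2)
= (0.75, -18.1)

(0.75, -18.1)


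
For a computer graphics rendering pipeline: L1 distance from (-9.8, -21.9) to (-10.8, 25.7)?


|(-9.8)-(-10.8)| + |(-21.9)-25.7| = 1 + 47.6 = 48.6

48.6


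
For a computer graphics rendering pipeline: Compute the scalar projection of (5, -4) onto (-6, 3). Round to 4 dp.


u.v = -42, |v| = sqrt(45) = 6.7082
Scalar projection = u.v / |v| = -42 / sqrt(45) = -6.261

-6.261


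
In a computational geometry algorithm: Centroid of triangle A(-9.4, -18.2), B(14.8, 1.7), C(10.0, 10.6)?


Centroid = ((x_A+x_B+x_C)/3, (y_A+y_B+y_C)/3)
= (((-9.4)+14.8+10)/3, ((-18.2)+1.7+10.6)/3)
= (5.1333, -1.9667)

(5.1333, -1.9667)


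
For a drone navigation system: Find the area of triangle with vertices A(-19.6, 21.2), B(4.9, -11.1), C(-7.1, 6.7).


Area = |x_A(y_B-y_C) + x_B(y_C-y_A) + x_C(y_A-y_B)|/2
= |348.88 + (-71.05) + (-229.33)|/2
= 48.5/2 = 24.25

24.25


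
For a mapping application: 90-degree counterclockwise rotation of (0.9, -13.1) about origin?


90° CCW: (x,y) -> (-y, x)
(0.9,-13.1) -> (13.1, 0.9)

(13.1, 0.9)


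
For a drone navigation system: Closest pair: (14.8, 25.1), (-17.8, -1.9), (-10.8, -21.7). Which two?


d(P0,P1) = 42.3292, d(P0,P2) = 53.3442, d(P1,P2) = 21.001
Closest: P1 and P2

Closest pair: (-17.8, -1.9) and (-10.8, -21.7), distance = 21.001


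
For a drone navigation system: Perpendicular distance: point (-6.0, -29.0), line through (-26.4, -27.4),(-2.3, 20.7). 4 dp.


|cross product| = 1019.8
|line direction| = sqrt(2894.42) = 53.7998
Distance = 1019.8/sqrt(2894.42) = 18.9555

18.9555


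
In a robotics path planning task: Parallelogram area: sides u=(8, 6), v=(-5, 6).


|u x v| = |8*6 - 6*(-5)|
= |48 - (-30)| = 78

78


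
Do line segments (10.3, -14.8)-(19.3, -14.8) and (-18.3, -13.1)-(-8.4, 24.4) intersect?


Cross products: d1=-1089.33, d2=-1426.83, d3=15.3, d4=352.8
d1*d2 < 0 and d3*d4 < 0? no

No, they don't intersect


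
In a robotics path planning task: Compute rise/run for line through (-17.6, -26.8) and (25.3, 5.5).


slope = (y2-y1)/(x2-x1) = (5.5-(-26.8))/(25.3-(-17.6)) = 32.3/42.9 = 0.7529

0.7529


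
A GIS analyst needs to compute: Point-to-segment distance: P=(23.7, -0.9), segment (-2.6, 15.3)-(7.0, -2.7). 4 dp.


Project P onto AB: t = 1 (clamped to [0,1])
Closest point on segment: (7, -2.7)
Distance: 16.7967

16.7967


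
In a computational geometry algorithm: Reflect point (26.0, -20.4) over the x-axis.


Reflection over x-axis: (x,y) -> (x,-y)
(26, -20.4) -> (26, 20.4)

(26, 20.4)


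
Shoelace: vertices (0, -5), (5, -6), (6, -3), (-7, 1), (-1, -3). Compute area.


Shoelace sum: (0*(-6) - 5*(-5)) + (5*(-3) - 6*(-6)) + (6*1 - (-7)*(-3)) + ((-7)*(-3) - (-1)*1) + ((-1)*(-5) - 0*(-3))
= 58
Area = |58|/2 = 29

29


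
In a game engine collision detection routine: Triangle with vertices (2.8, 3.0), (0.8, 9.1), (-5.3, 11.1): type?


Side lengths squared: AB^2=41.21, BC^2=41.21, CA^2=131.22
Sorted: [41.21, 41.21, 131.22]
By sides: Isosceles, By angles: Obtuse

Isosceles, Obtuse


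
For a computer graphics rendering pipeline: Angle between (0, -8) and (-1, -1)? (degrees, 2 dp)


u.v = 8, |u| = sqrt(64) = 8, |v| = sqrt(2) = 1.4142
cos(theta) = u.v/(|u||v|) = 8/sqrt(128) = 0.707107
theta = acos(0.707107) = 45 degrees

45 degrees


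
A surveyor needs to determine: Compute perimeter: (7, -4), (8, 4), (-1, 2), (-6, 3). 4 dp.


Sides: (7, -4)->(8, 4): sqrt(65) = 8.062258, (8, 4)->(-1, 2): sqrt(85) = 9.219544, (-1, 2)->(-6, 3): sqrt(26) = 5.09902, (-6, 3)->(7, -4): sqrt(218) = 14.764823
Sum = 37.145645
Perimeter = 37.1456

37.1456


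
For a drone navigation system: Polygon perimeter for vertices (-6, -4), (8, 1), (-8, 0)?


Sides: (-6, -4)->(8, 1): sqrt(221) = 14.866069, (8, 1)->(-8, 0): sqrt(257) = 16.03122, (-8, 0)->(-6, -4): sqrt(20) = 4.472136
Sum = 35.369425
Perimeter = 35.3694

35.3694


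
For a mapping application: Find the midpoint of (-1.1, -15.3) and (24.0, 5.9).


M = (((-1.1)+24)/2, ((-15.3)+5.9)/2)
= (11.45, -4.7)

(11.45, -4.7)


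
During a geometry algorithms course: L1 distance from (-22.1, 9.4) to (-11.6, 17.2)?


|(-22.1)-(-11.6)| + |9.4-17.2| = 10.5 + 7.8 = 18.3

18.3


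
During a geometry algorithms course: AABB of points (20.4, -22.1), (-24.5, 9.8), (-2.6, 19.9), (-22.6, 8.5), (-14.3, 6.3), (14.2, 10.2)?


x range: [-24.5, 20.4]
y range: [-22.1, 19.9]
Bounding box: (-24.5,-22.1) to (20.4,19.9)

(-24.5,-22.1) to (20.4,19.9)


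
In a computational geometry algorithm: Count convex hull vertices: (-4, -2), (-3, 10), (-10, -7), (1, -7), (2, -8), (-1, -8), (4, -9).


Convex hull vertices (CCW): (-10, -7), (4, -9), (-3, 10)
Count = 3

3


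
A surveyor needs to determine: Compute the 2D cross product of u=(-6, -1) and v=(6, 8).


u x v = u_x*v_y - u_y*v_x = (-6)*8 - (-1)*6
= (-48) - (-6) = -42

-42


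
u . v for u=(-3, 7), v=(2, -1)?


u . v = u_x*v_x + u_y*v_y = (-3)*2 + 7*(-1)
= (-6) + (-7) = -13

-13


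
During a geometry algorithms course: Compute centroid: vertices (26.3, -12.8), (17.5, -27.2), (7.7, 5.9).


Centroid = ((x_A+x_B+x_C)/3, (y_A+y_B+y_C)/3)
= ((26.3+17.5+7.7)/3, ((-12.8)+(-27.2)+5.9)/3)
= (17.1667, -11.3667)

(17.1667, -11.3667)


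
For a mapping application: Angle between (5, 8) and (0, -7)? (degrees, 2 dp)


u.v = -56, |u| = sqrt(89) = 9.434, |v| = sqrt(49) = 7
cos(theta) = u.v/(|u||v|) = -56/sqrt(4361) = -0.847998
theta = acos(-0.847998) = 147.99 degrees

147.99 degrees


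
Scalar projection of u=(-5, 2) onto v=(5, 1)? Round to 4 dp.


u.v = -23, |v| = sqrt(26) = 5.099
Scalar projection = u.v / |v| = -23 / sqrt(26) = -4.5107

-4.5107


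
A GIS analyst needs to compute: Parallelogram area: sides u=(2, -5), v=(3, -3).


|u x v| = |2*(-3) - (-5)*3|
= |(-6) - (-15)| = 9

9


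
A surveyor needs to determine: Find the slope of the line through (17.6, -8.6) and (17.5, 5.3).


slope = (y2-y1)/(x2-x1) = (5.3-(-8.6))/(17.5-17.6) = 13.9/(-0.1) = -139

-139


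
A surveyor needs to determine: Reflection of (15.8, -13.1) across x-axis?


Reflection over x-axis: (x,y) -> (x,-y)
(15.8, -13.1) -> (15.8, 13.1)

(15.8, 13.1)


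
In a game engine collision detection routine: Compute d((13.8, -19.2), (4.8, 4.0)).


dx=-9, dy=23.2
d^2 = (-9)^2 + 23.2^2 = 619.24
d = sqrt(619.24) = 24.8845

24.8845


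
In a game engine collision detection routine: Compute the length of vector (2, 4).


|u| = sqrt(2^2 + 4^2) = sqrt(20) = 4.4721

4.4721


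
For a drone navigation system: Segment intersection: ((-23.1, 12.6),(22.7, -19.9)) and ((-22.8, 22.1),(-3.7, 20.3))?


Cross products: d1=-181.99, d2=-720.3, d3=444.85, d4=983.16
d1*d2 < 0 and d3*d4 < 0? no

No, they don't intersect


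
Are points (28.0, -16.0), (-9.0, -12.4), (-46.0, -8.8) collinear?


Cross product: ((-9)-28)*((-8.8)-(-16)) - ((-12.4)-(-16))*((-46)-28)
= 0

Yes, collinear


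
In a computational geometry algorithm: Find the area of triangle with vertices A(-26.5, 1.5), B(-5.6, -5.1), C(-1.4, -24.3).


Area = |x_A(y_B-y_C) + x_B(y_C-y_A) + x_C(y_A-y_B)|/2
= |(-508.8) + 144.48 + (-9.24)|/2
= 373.56/2 = 186.78

186.78


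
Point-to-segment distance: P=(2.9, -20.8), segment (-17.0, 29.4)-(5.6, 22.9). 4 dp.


Project P onto AB: t = 1 (clamped to [0,1])
Closest point on segment: (5.6, 22.9)
Distance: 43.7833

43.7833


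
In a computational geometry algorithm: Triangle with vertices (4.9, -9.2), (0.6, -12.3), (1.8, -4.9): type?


Side lengths squared: AB^2=28.1, BC^2=56.2, CA^2=28.1
Sorted: [28.1, 28.1, 56.2]
By sides: Isosceles, By angles: Right

Isosceles, Right


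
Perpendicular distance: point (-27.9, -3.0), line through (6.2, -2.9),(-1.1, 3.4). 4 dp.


|cross product| = 215.56
|line direction| = sqrt(92.98) = 9.6426
Distance = 215.56/sqrt(92.98) = 22.3549

22.3549


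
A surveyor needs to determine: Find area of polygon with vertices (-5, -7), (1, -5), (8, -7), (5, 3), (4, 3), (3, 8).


Shoelace sum: ((-5)*(-5) - 1*(-7)) + (1*(-7) - 8*(-5)) + (8*3 - 5*(-7)) + (5*3 - 4*3) + (4*8 - 3*3) + (3*(-7) - (-5)*8)
= 169
Area = |169|/2 = 84.5

84.5


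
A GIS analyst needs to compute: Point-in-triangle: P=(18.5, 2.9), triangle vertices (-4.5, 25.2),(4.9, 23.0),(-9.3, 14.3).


Cross products: AB x AP = -159.02, BC x BP = 403.74, CA x CP = -357.74
All same sign? no

No, outside


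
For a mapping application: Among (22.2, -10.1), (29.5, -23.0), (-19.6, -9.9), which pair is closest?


d(P0,P1) = 14.8223, d(P0,P2) = 41.8005, d(P1,P2) = 50.8175
Closest: P0 and P1

Closest pair: (22.2, -10.1) and (29.5, -23.0), distance = 14.8223


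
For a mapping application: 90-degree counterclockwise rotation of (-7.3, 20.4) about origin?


90° CCW: (x,y) -> (-y, x)
(-7.3,20.4) -> (-20.4, -7.3)

(-20.4, -7.3)


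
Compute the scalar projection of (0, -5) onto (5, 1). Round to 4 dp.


u.v = -5, |v| = sqrt(26) = 5.099
Scalar projection = u.v / |v| = -5 / sqrt(26) = -0.9806

-0.9806


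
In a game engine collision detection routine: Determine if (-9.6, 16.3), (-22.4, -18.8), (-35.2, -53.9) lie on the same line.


Cross product: ((-22.4)-(-9.6))*((-53.9)-16.3) - ((-18.8)-16.3)*((-35.2)-(-9.6))
= 0

Yes, collinear


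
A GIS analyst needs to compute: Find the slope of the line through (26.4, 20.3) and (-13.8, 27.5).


slope = (y2-y1)/(x2-x1) = (27.5-20.3)/((-13.8)-26.4) = 7.2/(-40.2) = -0.1791

-0.1791


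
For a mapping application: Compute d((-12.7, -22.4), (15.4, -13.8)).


dx=28.1, dy=8.6
d^2 = 28.1^2 + 8.6^2 = 863.57
d = sqrt(863.57) = 29.3866

29.3866


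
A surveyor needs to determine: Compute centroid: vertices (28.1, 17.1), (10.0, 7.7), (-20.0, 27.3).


Centroid = ((x_A+x_B+x_C)/3, (y_A+y_B+y_C)/3)
= ((28.1+10+(-20))/3, (17.1+7.7+27.3)/3)
= (6.0333, 17.3667)

(6.0333, 17.3667)


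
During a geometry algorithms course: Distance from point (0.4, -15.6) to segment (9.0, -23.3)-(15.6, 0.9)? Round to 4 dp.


Project P onto AB: t = 0.2059 (clamped to [0,1])
Closest point on segment: (10.3592, -18.3162)
Distance: 10.323

10.323


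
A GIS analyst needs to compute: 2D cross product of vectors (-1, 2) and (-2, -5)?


u x v = u_x*v_y - u_y*v_x = (-1)*(-5) - 2*(-2)
= 5 - (-4) = 9

9


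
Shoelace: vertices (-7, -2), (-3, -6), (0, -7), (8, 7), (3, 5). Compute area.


Shoelace sum: ((-7)*(-6) - (-3)*(-2)) + ((-3)*(-7) - 0*(-6)) + (0*7 - 8*(-7)) + (8*5 - 3*7) + (3*(-2) - (-7)*5)
= 161
Area = |161|/2 = 80.5

80.5


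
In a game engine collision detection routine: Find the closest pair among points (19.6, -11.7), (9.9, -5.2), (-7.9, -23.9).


d(P0,P1) = 11.6765, d(P0,P2) = 30.0847, d(P1,P2) = 25.8172
Closest: P0 and P1

Closest pair: (19.6, -11.7) and (9.9, -5.2), distance = 11.6765


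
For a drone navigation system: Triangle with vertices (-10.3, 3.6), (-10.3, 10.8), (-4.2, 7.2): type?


Side lengths squared: AB^2=51.84, BC^2=50.17, CA^2=50.17
Sorted: [50.17, 50.17, 51.84]
By sides: Isosceles, By angles: Acute

Isosceles, Acute


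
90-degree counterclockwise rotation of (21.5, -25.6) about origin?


90° CCW: (x,y) -> (-y, x)
(21.5,-25.6) -> (25.6, 21.5)

(25.6, 21.5)


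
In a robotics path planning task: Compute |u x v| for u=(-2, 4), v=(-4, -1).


|u x v| = |(-2)*(-1) - 4*(-4)|
= |2 - (-16)| = 18

18


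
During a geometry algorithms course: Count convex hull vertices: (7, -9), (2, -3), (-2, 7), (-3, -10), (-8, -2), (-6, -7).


Convex hull vertices (CCW): (-8, -2), (-6, -7), (-3, -10), (7, -9), (-2, 7)
Count = 5

5


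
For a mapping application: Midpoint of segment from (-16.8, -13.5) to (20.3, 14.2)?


M = (((-16.8)+20.3)/2, ((-13.5)+14.2)/2)
= (1.75, 0.35)

(1.75, 0.35)


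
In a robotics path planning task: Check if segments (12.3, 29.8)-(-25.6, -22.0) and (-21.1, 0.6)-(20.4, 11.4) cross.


Cross products: d1=851.08, d2=-889.3, d3=-623.44, d4=1116.94
d1*d2 < 0 and d3*d4 < 0? yes

Yes, they intersect


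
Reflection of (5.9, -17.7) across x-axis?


Reflection over x-axis: (x,y) -> (x,-y)
(5.9, -17.7) -> (5.9, 17.7)

(5.9, 17.7)


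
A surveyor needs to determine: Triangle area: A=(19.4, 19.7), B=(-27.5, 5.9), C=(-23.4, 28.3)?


Area = |x_A(y_B-y_C) + x_B(y_C-y_A) + x_C(y_A-y_B)|/2
= |(-434.56) + (-236.5) + (-322.92)|/2
= 993.98/2 = 496.99

496.99


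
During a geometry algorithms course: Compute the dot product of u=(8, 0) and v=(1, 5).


u . v = u_x*v_x + u_y*v_y = 8*1 + 0*5
= 8 + 0 = 8

8


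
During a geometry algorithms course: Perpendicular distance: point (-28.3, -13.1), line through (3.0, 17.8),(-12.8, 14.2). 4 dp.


|cross product| = 375.54
|line direction| = sqrt(262.6) = 16.2049
Distance = 375.54/sqrt(262.6) = 23.1744

23.1744


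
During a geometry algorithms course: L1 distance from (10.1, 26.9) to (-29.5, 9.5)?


|10.1-(-29.5)| + |26.9-9.5| = 39.6 + 17.4 = 57

57


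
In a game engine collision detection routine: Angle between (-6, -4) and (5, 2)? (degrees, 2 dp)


u.v = -38, |u| = sqrt(52) = 7.2111, |v| = sqrt(29) = 5.3852
cos(theta) = u.v/(|u||v|) = -38/sqrt(1508) = -0.97855
theta = acos(-0.97855) = 168.11 degrees

168.11 degrees


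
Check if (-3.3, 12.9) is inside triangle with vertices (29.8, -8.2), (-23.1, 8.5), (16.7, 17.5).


Cross products: AB x AP = -563.42, BC x BP = -3.08, CA x CP = -574.26
All same sign? yes

Yes, inside


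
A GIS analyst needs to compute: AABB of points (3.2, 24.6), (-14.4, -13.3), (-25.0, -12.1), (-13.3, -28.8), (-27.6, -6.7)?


x range: [-27.6, 3.2]
y range: [-28.8, 24.6]
Bounding box: (-27.6,-28.8) to (3.2,24.6)

(-27.6,-28.8) to (3.2,24.6)


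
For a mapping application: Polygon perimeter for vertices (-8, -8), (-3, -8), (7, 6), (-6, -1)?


Sides: (-8, -8)->(-3, -8): sqrt(25) = 5, (-3, -8)->(7, 6): sqrt(296) = 17.204651, (7, 6)->(-6, -1): sqrt(218) = 14.764823, (-6, -1)->(-8, -8): sqrt(53) = 7.28011
Sum = 44.249584
Perimeter = 44.2496

44.2496


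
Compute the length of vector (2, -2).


|u| = sqrt(2^2 + (-2)^2) = sqrt(8) = 2.8284

2.8284


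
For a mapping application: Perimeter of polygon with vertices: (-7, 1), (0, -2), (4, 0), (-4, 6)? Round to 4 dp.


Sides: (-7, 1)->(0, -2): sqrt(58) = 7.615773, (0, -2)->(4, 0): sqrt(20) = 4.472136, (4, 0)->(-4, 6): sqrt(100) = 10, (-4, 6)->(-7, 1): sqrt(34) = 5.830952
Sum = 27.918861
Perimeter = 27.9189

27.9189


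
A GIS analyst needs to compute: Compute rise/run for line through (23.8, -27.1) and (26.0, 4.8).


slope = (y2-y1)/(x2-x1) = (4.8-(-27.1))/(26-23.8) = 31.9/2.2 = 14.5

14.5


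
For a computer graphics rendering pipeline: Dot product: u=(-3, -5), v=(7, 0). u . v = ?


u . v = u_x*v_x + u_y*v_y = (-3)*7 + (-5)*0
= (-21) + 0 = -21

-21


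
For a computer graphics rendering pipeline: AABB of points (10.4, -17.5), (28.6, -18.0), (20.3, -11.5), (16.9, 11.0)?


x range: [10.4, 28.6]
y range: [-18, 11]
Bounding box: (10.4,-18) to (28.6,11)

(10.4,-18) to (28.6,11)


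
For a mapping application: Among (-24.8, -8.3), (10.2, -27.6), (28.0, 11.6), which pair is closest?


d(P0,P1) = 39.9686, d(P0,P2) = 56.4256, d(P1,P2) = 43.0521
Closest: P0 and P1

Closest pair: (-24.8, -8.3) and (10.2, -27.6), distance = 39.9686


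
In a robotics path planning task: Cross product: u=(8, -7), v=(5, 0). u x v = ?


u x v = u_x*v_y - u_y*v_x = 8*0 - (-7)*5
= 0 - (-35) = 35

35


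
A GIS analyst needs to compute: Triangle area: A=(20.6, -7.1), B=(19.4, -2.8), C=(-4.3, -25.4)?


Area = |x_A(y_B-y_C) + x_B(y_C-y_A) + x_C(y_A-y_B)|/2
= |465.56 + (-355.02) + 18.49|/2
= 129.03/2 = 64.515

64.515


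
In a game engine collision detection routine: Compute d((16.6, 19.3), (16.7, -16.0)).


dx=0.1, dy=-35.3
d^2 = 0.1^2 + (-35.3)^2 = 1246.1
d = sqrt(1246.1) = 35.3001

35.3001


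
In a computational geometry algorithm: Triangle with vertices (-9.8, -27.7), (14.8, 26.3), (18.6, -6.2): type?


Side lengths squared: AB^2=3521.16, BC^2=1070.69, CA^2=1268.81
Sorted: [1070.69, 1268.81, 3521.16]
By sides: Scalene, By angles: Obtuse

Scalene, Obtuse


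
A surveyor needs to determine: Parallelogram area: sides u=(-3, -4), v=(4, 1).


|u x v| = |(-3)*1 - (-4)*4|
= |(-3) - (-16)| = 13

13


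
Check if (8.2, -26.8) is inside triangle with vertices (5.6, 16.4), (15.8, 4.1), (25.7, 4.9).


Cross products: AB x AP = -408.66, BC x BP = -299.83, CA x CP = 838.42
All same sign? no

No, outside


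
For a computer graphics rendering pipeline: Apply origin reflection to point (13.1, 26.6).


Reflection over origin: (x,y) -> (-x,-y)
(13.1, 26.6) -> (-13.1, -26.6)

(-13.1, -26.6)


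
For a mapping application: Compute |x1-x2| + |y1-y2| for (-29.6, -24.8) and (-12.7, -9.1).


|(-29.6)-(-12.7)| + |(-24.8)-(-9.1)| = 16.9 + 15.7 = 32.6

32.6


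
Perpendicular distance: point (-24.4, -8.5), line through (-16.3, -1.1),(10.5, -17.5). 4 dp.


|cross product| = 331.16
|line direction| = sqrt(987.2) = 31.4197
Distance = 331.16/sqrt(987.2) = 10.5399

10.5399


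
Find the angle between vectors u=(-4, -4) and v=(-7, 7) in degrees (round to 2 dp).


u.v = 0, |u| = sqrt(32) = 5.6569, |v| = sqrt(98) = 9.8995
cos(theta) = u.v/(|u||v|) = 0/sqrt(3136) = 0
theta = acos(0) = 90 degrees

90 degrees


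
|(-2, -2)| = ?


|u| = sqrt((-2)^2 + (-2)^2) = sqrt(8) = 2.8284

2.8284


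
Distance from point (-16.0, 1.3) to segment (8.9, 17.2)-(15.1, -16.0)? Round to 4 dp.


Project P onto AB: t = 0.3274 (clamped to [0,1])
Closest point on segment: (10.9301, 6.3291)
Distance: 27.3957

27.3957


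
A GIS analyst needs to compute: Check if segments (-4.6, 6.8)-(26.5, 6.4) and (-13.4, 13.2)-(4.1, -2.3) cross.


Cross products: d1=24.4, d2=499.45, d3=195.52, d4=-279.53
d1*d2 < 0 and d3*d4 < 0? no

No, they don't intersect


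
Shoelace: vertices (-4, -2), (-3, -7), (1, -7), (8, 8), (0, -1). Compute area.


Shoelace sum: ((-4)*(-7) - (-3)*(-2)) + ((-3)*(-7) - 1*(-7)) + (1*8 - 8*(-7)) + (8*(-1) - 0*8) + (0*(-2) - (-4)*(-1))
= 102
Area = |102|/2 = 51

51


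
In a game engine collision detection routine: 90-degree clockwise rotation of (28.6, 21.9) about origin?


90° CW: (x,y) -> (y, -x)
(28.6,21.9) -> (21.9, -28.6)

(21.9, -28.6)


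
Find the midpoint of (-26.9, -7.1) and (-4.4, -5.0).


M = (((-26.9)+(-4.4))/2, ((-7.1)+(-5))/2)
= (-15.65, -6.05)

(-15.65, -6.05)


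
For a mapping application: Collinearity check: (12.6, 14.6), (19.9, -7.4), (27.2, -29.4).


Cross product: (19.9-12.6)*((-29.4)-14.6) - ((-7.4)-14.6)*(27.2-12.6)
= 0

Yes, collinear


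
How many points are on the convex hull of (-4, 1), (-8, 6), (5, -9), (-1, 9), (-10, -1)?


Convex hull vertices (CCW): (-10, -1), (5, -9), (-1, 9), (-8, 6)
Count = 4

4


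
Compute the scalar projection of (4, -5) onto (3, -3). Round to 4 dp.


u.v = 27, |v| = sqrt(18) = 4.2426
Scalar projection = u.v / |v| = 27 / sqrt(18) = 6.364

6.364


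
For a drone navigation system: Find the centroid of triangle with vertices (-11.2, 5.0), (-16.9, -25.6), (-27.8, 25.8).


Centroid = ((x_A+x_B+x_C)/3, (y_A+y_B+y_C)/3)
= (((-11.2)+(-16.9)+(-27.8))/3, (5+(-25.6)+25.8)/3)
= (-18.6333, 1.7333)

(-18.6333, 1.7333)


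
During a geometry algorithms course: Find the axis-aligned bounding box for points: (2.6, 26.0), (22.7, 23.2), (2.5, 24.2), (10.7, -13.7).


x range: [2.5, 22.7]
y range: [-13.7, 26]
Bounding box: (2.5,-13.7) to (22.7,26)

(2.5,-13.7) to (22.7,26)


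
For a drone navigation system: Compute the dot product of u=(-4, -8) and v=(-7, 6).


u . v = u_x*v_x + u_y*v_y = (-4)*(-7) + (-8)*6
= 28 + (-48) = -20

-20


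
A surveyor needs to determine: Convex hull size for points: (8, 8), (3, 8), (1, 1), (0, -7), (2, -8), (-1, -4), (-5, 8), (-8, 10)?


Convex hull vertices (CCW): (-8, 10), (0, -7), (2, -8), (8, 8)
Count = 4

4


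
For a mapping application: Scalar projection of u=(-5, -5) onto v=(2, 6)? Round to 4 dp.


u.v = -40, |v| = sqrt(40) = 6.3246
Scalar projection = u.v / |v| = -40 / sqrt(40) = -6.3246

-6.3246


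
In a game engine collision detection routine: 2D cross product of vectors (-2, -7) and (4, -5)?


u x v = u_x*v_y - u_y*v_x = (-2)*(-5) - (-7)*4
= 10 - (-28) = 38

38


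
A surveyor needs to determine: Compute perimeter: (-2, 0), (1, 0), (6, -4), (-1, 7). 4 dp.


Sides: (-2, 0)->(1, 0): sqrt(9) = 3, (1, 0)->(6, -4): sqrt(41) = 6.403124, (6, -4)->(-1, 7): sqrt(170) = 13.038405, (-1, 7)->(-2, 0): sqrt(50) = 7.071068
Sum = 29.512597
Perimeter = 29.5126

29.5126


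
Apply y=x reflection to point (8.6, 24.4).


Reflection over y=x: (x,y) -> (y,x)
(8.6, 24.4) -> (24.4, 8.6)

(24.4, 8.6)


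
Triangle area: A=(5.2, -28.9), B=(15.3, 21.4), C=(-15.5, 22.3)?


Area = |x_A(y_B-y_C) + x_B(y_C-y_A) + x_C(y_A-y_B)|/2
= |(-4.68) + 783.36 + 779.65|/2
= 1558.33/2 = 779.165

779.165


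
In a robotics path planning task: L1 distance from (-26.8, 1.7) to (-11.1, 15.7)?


|(-26.8)-(-11.1)| + |1.7-15.7| = 15.7 + 14 = 29.7

29.7


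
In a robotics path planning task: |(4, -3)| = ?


|u| = sqrt(4^2 + (-3)^2) = sqrt(25) = 5

5


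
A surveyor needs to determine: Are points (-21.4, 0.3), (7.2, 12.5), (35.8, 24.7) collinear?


Cross product: (7.2-(-21.4))*(24.7-0.3) - (12.5-0.3)*(35.8-(-21.4))
= 0

Yes, collinear


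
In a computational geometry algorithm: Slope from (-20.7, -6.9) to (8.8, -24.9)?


slope = (y2-y1)/(x2-x1) = ((-24.9)-(-6.9))/(8.8-(-20.7)) = (-18)/29.5 = -0.6102

-0.6102


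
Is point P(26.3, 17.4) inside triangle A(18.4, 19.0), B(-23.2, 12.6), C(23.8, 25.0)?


Cross products: AB x AP = 117.12, BC x BP = -388.2, CA x CP = 56.04
All same sign? no

No, outside


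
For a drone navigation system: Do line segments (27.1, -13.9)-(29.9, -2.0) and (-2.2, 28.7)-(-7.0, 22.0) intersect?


Cross products: d1=400.79, d2=362.43, d3=467.95, d4=506.31
d1*d2 < 0 and d3*d4 < 0? no

No, they don't intersect


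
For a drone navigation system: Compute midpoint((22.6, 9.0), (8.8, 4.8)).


M = ((22.6+8.8)/2, (9+4.8)/2)
= (15.7, 6.9)

(15.7, 6.9)


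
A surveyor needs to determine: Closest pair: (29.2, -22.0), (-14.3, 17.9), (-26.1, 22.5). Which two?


d(P0,P1) = 59.0276, d(P0,P2) = 70.9813, d(P1,P2) = 12.6649
Closest: P1 and P2

Closest pair: (-14.3, 17.9) and (-26.1, 22.5), distance = 12.6649


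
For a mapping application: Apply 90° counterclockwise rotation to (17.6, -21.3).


90° CCW: (x,y) -> (-y, x)
(17.6,-21.3) -> (21.3, 17.6)

(21.3, 17.6)


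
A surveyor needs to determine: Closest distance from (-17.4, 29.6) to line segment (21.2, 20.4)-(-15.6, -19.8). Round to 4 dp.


Project P onto AB: t = 0.3537 (clamped to [0,1])
Closest point on segment: (8.1832, 6.1806)
Distance: 34.6839

34.6839


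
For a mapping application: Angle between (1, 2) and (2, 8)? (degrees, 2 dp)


u.v = 18, |u| = sqrt(5) = 2.2361, |v| = sqrt(68) = 8.2462
cos(theta) = u.v/(|u||v|) = 18/sqrt(340) = 0.976187
theta = acos(0.976187) = 12.53 degrees

12.53 degrees


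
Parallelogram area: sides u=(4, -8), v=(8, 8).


|u x v| = |4*8 - (-8)*8|
= |32 - (-64)| = 96

96


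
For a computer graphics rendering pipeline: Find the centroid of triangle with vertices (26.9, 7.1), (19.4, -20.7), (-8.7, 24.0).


Centroid = ((x_A+x_B+x_C)/3, (y_A+y_B+y_C)/3)
= ((26.9+19.4+(-8.7))/3, (7.1+(-20.7)+24)/3)
= (12.5333, 3.4667)

(12.5333, 3.4667)


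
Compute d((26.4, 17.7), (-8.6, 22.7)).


dx=-35, dy=5
d^2 = (-35)^2 + 5^2 = 1250
d = sqrt(1250) = 35.3553

35.3553


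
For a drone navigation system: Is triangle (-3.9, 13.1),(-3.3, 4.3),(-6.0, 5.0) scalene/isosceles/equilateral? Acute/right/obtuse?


Side lengths squared: AB^2=77.8, BC^2=7.78, CA^2=70.02
Sorted: [7.78, 70.02, 77.8]
By sides: Scalene, By angles: Right

Scalene, Right


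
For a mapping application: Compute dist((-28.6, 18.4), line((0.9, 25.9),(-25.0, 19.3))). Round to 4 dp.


|cross product| = 0.45
|line direction| = sqrt(714.37) = 26.7277
Distance = 0.45/sqrt(714.37) = 0.0168

0.0168


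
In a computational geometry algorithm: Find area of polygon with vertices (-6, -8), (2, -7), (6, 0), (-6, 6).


Shoelace sum: ((-6)*(-7) - 2*(-8)) + (2*0 - 6*(-7)) + (6*6 - (-6)*0) + ((-6)*(-8) - (-6)*6)
= 220
Area = |220|/2 = 110

110


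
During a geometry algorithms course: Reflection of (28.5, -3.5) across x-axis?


Reflection over x-axis: (x,y) -> (x,-y)
(28.5, -3.5) -> (28.5, 3.5)

(28.5, 3.5)


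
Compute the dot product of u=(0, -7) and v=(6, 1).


u . v = u_x*v_x + u_y*v_y = 0*6 + (-7)*1
= 0 + (-7) = -7

-7


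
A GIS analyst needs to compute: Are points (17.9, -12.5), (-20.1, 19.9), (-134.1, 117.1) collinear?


Cross product: ((-20.1)-17.9)*(117.1-(-12.5)) - (19.9-(-12.5))*((-134.1)-17.9)
= 0

Yes, collinear


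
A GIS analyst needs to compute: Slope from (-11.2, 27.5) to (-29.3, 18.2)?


slope = (y2-y1)/(x2-x1) = (18.2-27.5)/((-29.3)-(-11.2)) = (-9.3)/(-18.1) = 0.5138

0.5138


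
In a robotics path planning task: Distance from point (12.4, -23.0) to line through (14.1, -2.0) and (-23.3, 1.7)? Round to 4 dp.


|cross product| = 791.69
|line direction| = sqrt(1412.45) = 37.5826
Distance = 791.69/sqrt(1412.45) = 21.0653

21.0653


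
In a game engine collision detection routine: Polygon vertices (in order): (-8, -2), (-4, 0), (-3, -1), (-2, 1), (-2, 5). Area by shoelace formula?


Shoelace sum: ((-8)*0 - (-4)*(-2)) + ((-4)*(-1) - (-3)*0) + ((-3)*1 - (-2)*(-1)) + ((-2)*5 - (-2)*1) + ((-2)*(-2) - (-8)*5)
= 27
Area = |27|/2 = 13.5

13.5


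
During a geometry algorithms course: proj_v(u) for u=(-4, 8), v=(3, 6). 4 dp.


u.v = 36, |v| = sqrt(45) = 6.7082
Scalar projection = u.v / |v| = 36 / sqrt(45) = 5.3666

5.3666


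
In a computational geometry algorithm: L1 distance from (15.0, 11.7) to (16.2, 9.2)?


|15-16.2| + |11.7-9.2| = 1.2 + 2.5 = 3.7

3.7


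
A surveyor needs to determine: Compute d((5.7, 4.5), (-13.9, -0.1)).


dx=-19.6, dy=-4.6
d^2 = (-19.6)^2 + (-4.6)^2 = 405.32
d = sqrt(405.32) = 20.1326

20.1326


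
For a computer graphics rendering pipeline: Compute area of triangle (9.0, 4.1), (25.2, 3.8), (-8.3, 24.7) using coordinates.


Area = |x_A(y_B-y_C) + x_B(y_C-y_A) + x_C(y_A-y_B)|/2
= |(-188.1) + 519.12 + (-2.49)|/2
= 328.53/2 = 164.265

164.265


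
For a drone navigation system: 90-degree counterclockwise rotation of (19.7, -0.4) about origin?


90° CCW: (x,y) -> (-y, x)
(19.7,-0.4) -> (0.4, 19.7)

(0.4, 19.7)


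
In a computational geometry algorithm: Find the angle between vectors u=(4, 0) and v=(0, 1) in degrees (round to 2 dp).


u.v = 0, |u| = sqrt(16) = 4, |v| = sqrt(1) = 1
cos(theta) = u.v/(|u||v|) = 0/sqrt(16) = 0
theta = acos(0) = 90 degrees

90 degrees


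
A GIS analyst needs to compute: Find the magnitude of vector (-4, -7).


|u| = sqrt((-4)^2 + (-7)^2) = sqrt(65) = 8.0623

8.0623
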